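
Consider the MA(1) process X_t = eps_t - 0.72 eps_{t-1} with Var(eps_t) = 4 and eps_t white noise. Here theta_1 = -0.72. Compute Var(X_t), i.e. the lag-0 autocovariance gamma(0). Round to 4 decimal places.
\gamma(0) = 6.0736

For an MA(q) process X_t = eps_t + sum_i theta_i eps_{t-i} with
Var(eps_t) = sigma^2, the variance is
  gamma(0) = sigma^2 * (1 + sum_i theta_i^2).
  sum_i theta_i^2 = (-0.72)^2 = 0.5184.
  gamma(0) = 4 * (1 + 0.5184) = 4 * 1.5184 = 6.0736.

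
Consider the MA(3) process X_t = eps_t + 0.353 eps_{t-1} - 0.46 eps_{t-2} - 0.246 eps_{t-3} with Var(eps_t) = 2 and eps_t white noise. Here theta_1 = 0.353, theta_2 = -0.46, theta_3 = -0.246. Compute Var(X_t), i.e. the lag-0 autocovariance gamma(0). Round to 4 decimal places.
\gamma(0) = 2.7935

For an MA(q) process X_t = eps_t + sum_i theta_i eps_{t-i} with
Var(eps_t) = sigma^2, the variance is
  gamma(0) = sigma^2 * (1 + sum_i theta_i^2).
  sum_i theta_i^2 = (0.353)^2 + (-0.46)^2 + (-0.246)^2 = 0.124609 + 0.2116 + 0.060516 = 0.396725.
  gamma(0) = 2 * (1 + 0.396725) = 2 * 1.396725 = 2.79345, which rounds to 2.7935.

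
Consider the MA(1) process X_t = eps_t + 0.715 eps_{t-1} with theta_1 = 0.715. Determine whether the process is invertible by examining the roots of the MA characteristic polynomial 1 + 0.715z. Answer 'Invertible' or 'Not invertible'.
\text{Invertible}

The MA(q) characteristic polynomial is P(z) = 1 + 0.715z.
Invertibility requires all roots to lie outside the unit circle, i.e. |z| > 1 for every root.
This is linear in z: 1 + (0.715) z = 0  =>  z = -1/(0.715) = -1.398601,  |z| = 1.398601.
Moduli of all roots: 1.3986.
All moduli strictly greater than 1? Yes.
Verdict: Invertible.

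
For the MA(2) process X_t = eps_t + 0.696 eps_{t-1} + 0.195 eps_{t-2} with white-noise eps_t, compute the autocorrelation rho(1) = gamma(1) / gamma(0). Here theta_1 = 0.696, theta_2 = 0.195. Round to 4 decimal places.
\rho(1) = 0.5463

For an MA(q) process with theta_0 = 1, the autocovariance is
  gamma(k) = sigma^2 * sum_{i=0..q-k} theta_i * theta_{i+k},
and rho(k) = gamma(k) / gamma(0). Sigma^2 cancels.
  numerator   = (1)*(0.696) + (0.696)*(0.195) = 0.83172.
  denominator = (1)^2 + (0.696)^2 + (0.195)^2 = 1.522441.
  rho(1) = 0.83172 / 1.522441 = 0.5463.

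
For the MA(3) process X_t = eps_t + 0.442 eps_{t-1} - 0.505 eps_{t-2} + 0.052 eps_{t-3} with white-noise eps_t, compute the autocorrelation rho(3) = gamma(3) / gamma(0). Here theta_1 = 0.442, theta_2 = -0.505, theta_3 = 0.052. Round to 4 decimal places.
\rho(3) = 0.0358

For an MA(q) process with theta_0 = 1, the autocovariance is
  gamma(k) = sigma^2 * sum_{i=0..q-k} theta_i * theta_{i+k},
and rho(k) = gamma(k) / gamma(0). Sigma^2 cancels.
  numerator   = (1)*(0.052) = 0.052.
  denominator = (1)^2 + (0.442)^2 + (-0.505)^2 + (0.052)^2 = 1.453093.
  rho(3) = 0.052 / 1.453093 = 0.0358.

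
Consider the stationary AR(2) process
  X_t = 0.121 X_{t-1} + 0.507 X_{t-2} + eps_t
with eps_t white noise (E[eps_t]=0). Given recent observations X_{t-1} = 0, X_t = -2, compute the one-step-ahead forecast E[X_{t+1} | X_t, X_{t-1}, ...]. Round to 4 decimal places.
E[X_{t+1} \mid \mathcal F_t] = -0.2420

For an AR(p) model X_t = c + sum_i phi_i X_{t-i} + eps_t, the
one-step-ahead conditional mean is
  E[X_{t+1} | X_t, ...] = c + sum_i phi_i X_{t+1-i}.
Substitute known values:
  E[X_{t+1} | ...] = (0.121) * (-2) + (0.507) * (0)
                   = -0.2420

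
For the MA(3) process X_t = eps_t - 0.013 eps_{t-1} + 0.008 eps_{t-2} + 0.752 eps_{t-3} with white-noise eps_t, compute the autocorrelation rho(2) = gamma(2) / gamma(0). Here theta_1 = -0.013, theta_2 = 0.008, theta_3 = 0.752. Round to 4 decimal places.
\rho(2) = -0.0011

For an MA(q) process with theta_0 = 1, the autocovariance is
  gamma(k) = sigma^2 * sum_{i=0..q-k} theta_i * theta_{i+k},
and rho(k) = gamma(k) / gamma(0). Sigma^2 cancels.
  numerator   = (1)*(0.008) + (-0.013)*(0.752) = -0.001776.
  denominator = (1)^2 + (-0.013)^2 + (0.008)^2 + (0.752)^2 = 1.565737.
  rho(2) = -0.001776 / 1.565737 = -0.0011.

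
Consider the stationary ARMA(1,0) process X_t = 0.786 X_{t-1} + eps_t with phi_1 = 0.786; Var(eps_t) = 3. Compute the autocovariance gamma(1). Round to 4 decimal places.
\gamma(1) = 6.1695

Multiply the model equation by X_{t-k} and take expectations. With theta_0 = psi_0 = 1 and psi_j the MA(infinity) weights, this gives
  gamma(k) - sum_i phi_i gamma(k-i) = c_k,
  c_k = sigma^2 * sum_{j=k..q} theta_j psi_{j-k}   (c_k = 0 for k > q),
using gamma(-m) = gamma(m).
Pure AR (q = 0): c_0 = sigma^2 = 3, c_k = 0 for k >= 1.
Equations for k = 0 and k = 1 (AR order 1):
  gamma(0) = phi_1 gamma(1) + c_0
  gamma(1) = phi_1 gamma(0) + c_1
Substituting the second into the first: gamma(0) (1 - phi_1^2) = c_0 + phi_1 c_1, so
  gamma(0) = c_0 / (1 - phi_1^2) = 3 / (1 - (0.786)^2) = 3 / 0.382204 = 7.849211.
  gamma(1) = phi_1 gamma(0) = (0.786)(7.849211) = 6.16948.
Therefore gamma(1) = 6.1695 (to 4 decimal places).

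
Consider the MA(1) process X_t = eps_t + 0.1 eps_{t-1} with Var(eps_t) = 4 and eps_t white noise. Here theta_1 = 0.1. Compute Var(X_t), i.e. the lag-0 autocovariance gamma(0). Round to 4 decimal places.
\gamma(0) = 4.0400

For an MA(q) process X_t = eps_t + sum_i theta_i eps_{t-i} with
Var(eps_t) = sigma^2, the variance is
  gamma(0) = sigma^2 * (1 + sum_i theta_i^2).
  sum_i theta_i^2 = (0.1)^2 = 0.01.
  gamma(0) = 4 * (1 + 0.01) = 4 * 1.01 = 4.04, which rounds to 4.0400.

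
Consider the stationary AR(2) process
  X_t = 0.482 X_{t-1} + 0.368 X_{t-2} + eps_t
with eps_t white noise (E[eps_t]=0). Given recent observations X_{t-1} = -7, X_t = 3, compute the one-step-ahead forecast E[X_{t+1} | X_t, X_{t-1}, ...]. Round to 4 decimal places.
E[X_{t+1} \mid \mathcal F_t] = -1.1300

For an AR(p) model X_t = c + sum_i phi_i X_{t-i} + eps_t, the
one-step-ahead conditional mean is
  E[X_{t+1} | X_t, ...] = c + sum_i phi_i X_{t+1-i}.
Substitute known values:
  E[X_{t+1} | ...] = (0.482) * (3) + (0.368) * (-7)
                   = -1.1300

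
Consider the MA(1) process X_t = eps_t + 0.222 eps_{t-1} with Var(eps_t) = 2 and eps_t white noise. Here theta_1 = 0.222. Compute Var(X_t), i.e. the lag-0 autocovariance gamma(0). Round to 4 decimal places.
\gamma(0) = 2.0986

For an MA(q) process X_t = eps_t + sum_i theta_i eps_{t-i} with
Var(eps_t) = sigma^2, the variance is
  gamma(0) = sigma^2 * (1 + sum_i theta_i^2).
  sum_i theta_i^2 = (0.222)^2 = 0.049284.
  gamma(0) = 2 * (1 + 0.049284) = 2 * 1.049284 = 2.098568, which rounds to 2.0986.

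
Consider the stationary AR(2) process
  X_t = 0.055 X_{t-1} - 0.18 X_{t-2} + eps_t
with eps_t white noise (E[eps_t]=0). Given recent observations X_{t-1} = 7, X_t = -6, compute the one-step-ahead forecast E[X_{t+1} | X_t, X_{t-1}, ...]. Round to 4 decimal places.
E[X_{t+1} \mid \mathcal F_t] = -1.5900

For an AR(p) model X_t = c + sum_i phi_i X_{t-i} + eps_t, the
one-step-ahead conditional mean is
  E[X_{t+1} | X_t, ...] = c + sum_i phi_i X_{t+1-i}.
Substitute known values:
  E[X_{t+1} | ...] = (0.055) * (-6) + (-0.18) * (7)
                   = -1.5900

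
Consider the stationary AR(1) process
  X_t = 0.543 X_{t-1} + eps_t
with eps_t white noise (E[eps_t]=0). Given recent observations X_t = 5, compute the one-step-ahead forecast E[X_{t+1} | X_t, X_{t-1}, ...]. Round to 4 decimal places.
E[X_{t+1} \mid \mathcal F_t] = 2.7150

For an AR(p) model X_t = c + sum_i phi_i X_{t-i} + eps_t, the
one-step-ahead conditional mean is
  E[X_{t+1} | X_t, ...] = c + sum_i phi_i X_{t+1-i}.
Substitute known values:
  E[X_{t+1} | ...] = (0.543) * (5)
                   = 2.7150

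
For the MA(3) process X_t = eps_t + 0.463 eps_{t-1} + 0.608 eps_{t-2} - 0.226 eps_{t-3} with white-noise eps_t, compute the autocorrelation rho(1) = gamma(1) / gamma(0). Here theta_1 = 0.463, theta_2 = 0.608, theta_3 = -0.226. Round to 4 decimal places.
\rho(1) = 0.3713

For an MA(q) process with theta_0 = 1, the autocovariance is
  gamma(k) = sigma^2 * sum_{i=0..q-k} theta_i * theta_{i+k},
and rho(k) = gamma(k) / gamma(0). Sigma^2 cancels.
  numerator   = (1)*(0.463) + (0.463)*(0.608) + (0.608)*(-0.226) = 0.607096.
  denominator = (1)^2 + (0.463)^2 + (0.608)^2 + (-0.226)^2 = 1.635109.
  rho(1) = 0.607096 / 1.635109 = 0.3713.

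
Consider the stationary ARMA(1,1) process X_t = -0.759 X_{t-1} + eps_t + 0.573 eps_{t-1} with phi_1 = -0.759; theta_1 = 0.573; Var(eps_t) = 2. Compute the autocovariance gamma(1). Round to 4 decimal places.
\gamma(1) = -0.4959

Multiply the model equation by X_{t-k} and take expectations. With theta_0 = psi_0 = 1 and psi_j the MA(infinity) weights, this gives
  gamma(k) - sum_i phi_i gamma(k-i) = c_k,
  c_k = sigma^2 * sum_{j=k..q} theta_j psi_{j-k}   (c_k = 0 for k > q),
using gamma(-m) = gamma(m).
psi-weights needed (psi_j = theta_j + sum_i phi_i psi_{j-i}):
  psi_1 = theta_1 + phi_1 = 0.573 + (-0.759) = -0.186
Right-hand sides:
  c_0 = sigma^2 (1 + theta_1 psi_1) = 2 * (1 + (0.573)(-0.186)) = 2 * 0.893422 = 1.786844
  c_1 = sigma^2 theta_1 = 2 * (0.573) = 1.146
  c_2 = 0
Equations for k = 0 and k = 1 (AR order 1):
  gamma(0) = phi_1 gamma(1) + c_0
  gamma(1) = phi_1 gamma(0) + c_1
Substituting the second into the first: gamma(0) (1 - phi_1^2) = c_0 + phi_1 c_1, so
  gamma(0) = (c_0 + phi_1 c_1) / (1 - phi_1^2) = (1.786844 + (-0.759)(1.146)) / (1 - (-0.759)^2) = 0.91703 / 0.423919 = 2.16322.
  gamma(1) = phi_1 gamma(0) + c_1 = (-0.759)(2.16322) + (1.146) = -0.495884.
Therefore gamma(1) = -0.4959 (to 4 decimal places).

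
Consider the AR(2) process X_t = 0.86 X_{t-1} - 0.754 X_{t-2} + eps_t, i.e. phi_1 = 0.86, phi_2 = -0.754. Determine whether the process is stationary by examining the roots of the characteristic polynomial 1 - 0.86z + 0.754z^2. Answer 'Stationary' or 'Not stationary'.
\text{Stationary}

The AR(p) characteristic polynomial is P(z) = 1 - 0.86z + 0.754z^2.
Stationarity requires all roots to lie outside the unit circle, i.e. |z| > 1 for every root.
Set 1 + (-0.86) z + (0.754) z^2 = 0, i.e. a z^2 + b z + c = 0 with a = 0.754, b = -0.86, c = 1.
Discriminant D = b^2 - 4ac = (-0.86)^2 - 4*(0.754)*1 = 0.7396 - (3.016) = -2.2764.
D < 0, so the roots are the complex-conjugate pair z = (-b +/- i sqrt(-D)) / (2a) = 0.5703 +/- 1.0005i.
For a conjugate pair |z|^2 = z * conj(z) = (product of roots) = c/a = 1/(0.754) = 1.32626, so |z| = sqrt(1.32626) = 1.1516 for both roots.
Moduli of all roots: 1.1516, 1.1516.
All moduli strictly greater than 1? Yes.
Verdict: Stationary.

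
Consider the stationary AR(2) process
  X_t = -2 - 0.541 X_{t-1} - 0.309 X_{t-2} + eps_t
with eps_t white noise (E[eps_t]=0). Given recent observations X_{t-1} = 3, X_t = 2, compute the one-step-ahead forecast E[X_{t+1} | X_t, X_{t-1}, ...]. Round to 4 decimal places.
E[X_{t+1} \mid \mathcal F_t] = -4.0090

For an AR(p) model X_t = c + sum_i phi_i X_{t-i} + eps_t, the
one-step-ahead conditional mean is
  E[X_{t+1} | X_t, ...] = c + sum_i phi_i X_{t+1-i}.
Substitute known values:
  E[X_{t+1} | ...] = -2 + (-0.541) * (2) + (-0.309) * (3)
                   = -4.0090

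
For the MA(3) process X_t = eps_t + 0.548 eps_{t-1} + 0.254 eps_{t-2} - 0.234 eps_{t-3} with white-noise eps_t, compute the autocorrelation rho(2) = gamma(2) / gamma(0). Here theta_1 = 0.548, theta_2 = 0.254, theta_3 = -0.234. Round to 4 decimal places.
\rho(2) = 0.0886

For an MA(q) process with theta_0 = 1, the autocovariance is
  gamma(k) = sigma^2 * sum_{i=0..q-k} theta_i * theta_{i+k},
and rho(k) = gamma(k) / gamma(0). Sigma^2 cancels.
  numerator   = (1)*(0.254) + (0.548)*(-0.234) = 0.125768.
  denominator = (1)^2 + (0.548)^2 + (0.254)^2 + (-0.234)^2 = 1.419576.
  rho(2) = 0.125768 / 1.419576 = 0.0886.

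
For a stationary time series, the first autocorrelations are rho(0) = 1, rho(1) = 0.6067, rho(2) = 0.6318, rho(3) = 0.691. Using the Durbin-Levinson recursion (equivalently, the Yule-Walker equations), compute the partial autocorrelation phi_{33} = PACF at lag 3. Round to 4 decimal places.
\phi_{33} = 0.4110

The PACF at lag k is phi_{kk}, the last component of the solution
to the Yule-Walker system G_k phi = r_k where
  (G_k)_{ij} = rho(|i - j|), (r_k)_i = rho(i), i,j = 1..k.
Equivalently, Durbin-Levinson gives phi_{kk} iteratively:
  phi_{11} = rho(1)
  phi_{kk} = [rho(k) - sum_{j=1..k-1} phi_{k-1,j} rho(k-j)]
            / [1 - sum_{j=1..k-1} phi_{k-1,j} rho(j)],
  phi_{k,j} = phi_{k-1,j} - phi_{kk} phi_{k-1,k-j},  j = 1..k-1.
Step k = 1:
  phi_11 = rho(1) = 0.6067.
Step k = 2:
  phi_22 = [rho(2) - phi_11 rho(1)] / [1 - phi_11 rho(1)] = [0.6318 - (0.6067)(0.6067)] / [1 - (0.6067)(0.6067)]
         = 0.26371511 / 0.63191511 = 0.417327.
  Update: phi_21 = phi_11 - phi_22 phi_11 = 0.6067 - (0.417327)(0.6067) = 0.353508.
Step k = 3:
  phi_33 = [rho(3) - phi_21 rho(2) - phi_22 rho(1)] / [1 - phi_21 rho(1) - phi_22 rho(2)]
    numerator   = 0.691 - (0.353508)(0.6318) - (0.417327)(0.6067) = 0.21446158
    denominator = 1 - (0.353508)(0.6067) - (0.417327)(0.6318) = 0.52185973
  phi_33 = 0.21446158 / 0.52185973 = 0.411.
Therefore phi_{33} = 0.4110.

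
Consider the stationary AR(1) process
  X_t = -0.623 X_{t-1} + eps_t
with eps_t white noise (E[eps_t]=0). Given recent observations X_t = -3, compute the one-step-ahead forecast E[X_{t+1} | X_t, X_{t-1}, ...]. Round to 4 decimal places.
E[X_{t+1} \mid \mathcal F_t] = 1.8690

For an AR(p) model X_t = c + sum_i phi_i X_{t-i} + eps_t, the
one-step-ahead conditional mean is
  E[X_{t+1} | X_t, ...] = c + sum_i phi_i X_{t+1-i}.
Substitute known values:
  E[X_{t+1} | ...] = (-0.623) * (-3)
                   = 1.8690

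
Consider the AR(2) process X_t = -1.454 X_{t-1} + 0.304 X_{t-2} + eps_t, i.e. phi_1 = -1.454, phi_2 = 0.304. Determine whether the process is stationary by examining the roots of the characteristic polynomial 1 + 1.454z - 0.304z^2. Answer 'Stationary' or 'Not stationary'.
\text{Not stationary}

The AR(p) characteristic polynomial is P(z) = 1 + 1.454z - 0.304z^2.
Stationarity requires all roots to lie outside the unit circle, i.e. |z| > 1 for every root.
Set 1 + (1.454) z + (-0.304) z^2 = 0, i.e. a z^2 + b z + c = 0 with a = -0.304, b = 1.454, c = 1.
Discriminant D = b^2 - 4ac = (1.454)^2 - 4*(-0.304)*1 = 2.114116 - (-1.216) = 3.330116.
D >= 0, so the roots are real: z = (-b +/- sqrt(D)) / (2a) = (-1.454 +/- 1.824861) / (-0.608).
  z_1 = (-1.454 + 1.824861) / (-0.608) = -0.61,   |z_1| = 0.61.
  z_2 = (-1.454 - 1.824861) / (-0.608) = 5.3929,   |z_2| = 5.3929.
Moduli of all roots: 0.6100, 5.3929.
All moduli strictly greater than 1? No.
Verdict: Not stationary.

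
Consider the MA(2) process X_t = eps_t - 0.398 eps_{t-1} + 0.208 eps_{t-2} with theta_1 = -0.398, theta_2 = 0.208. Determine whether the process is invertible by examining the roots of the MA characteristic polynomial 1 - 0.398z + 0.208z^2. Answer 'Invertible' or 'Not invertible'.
\text{Invertible}

The MA(q) characteristic polynomial is P(z) = 1 - 0.398z + 0.208z^2.
Invertibility requires all roots to lie outside the unit circle, i.e. |z| > 1 for every root.
Set 1 + (-0.398) z + (0.208) z^2 = 0, i.e. a z^2 + b z + c = 0 with a = 0.208, b = -0.398, c = 1.
Discriminant D = b^2 - 4ac = (-0.398)^2 - 4*(0.208)*1 = 0.158404 - (0.832) = -0.673596.
D < 0, so the roots are the complex-conjugate pair z = (-b +/- i sqrt(-D)) / (2a) = 0.9567 +/- 1.9729i.
For a conjugate pair |z|^2 = z * conj(z) = (product of roots) = c/a = 1/(0.208) = 4.807692, so |z| = sqrt(4.807692) = 2.1926 for both roots.
Moduli of all roots: 2.1926, 2.1926.
All moduli strictly greater than 1? Yes.
Verdict: Invertible.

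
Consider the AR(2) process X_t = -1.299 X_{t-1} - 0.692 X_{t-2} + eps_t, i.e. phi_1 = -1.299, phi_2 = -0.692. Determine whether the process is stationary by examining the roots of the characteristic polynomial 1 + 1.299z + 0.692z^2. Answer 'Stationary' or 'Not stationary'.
\text{Stationary}

The AR(p) characteristic polynomial is P(z) = 1 + 1.299z + 0.692z^2.
Stationarity requires all roots to lie outside the unit circle, i.e. |z| > 1 for every root.
Set 1 + (1.299) z + (0.692) z^2 = 0, i.e. a z^2 + b z + c = 0 with a = 0.692, b = 1.299, c = 1.
Discriminant D = b^2 - 4ac = (1.299)^2 - 4*(0.692)*1 = 1.687401 - (2.768) = -1.080599.
D < 0, so the roots are the complex-conjugate pair z = (-b +/- i sqrt(-D)) / (2a) = -0.9386 +/- 0.7511i.
For a conjugate pair |z|^2 = z * conj(z) = (product of roots) = c/a = 1/(0.692) = 1.445087, so |z| = sqrt(1.445087) = 1.2021 for both roots.
Moduli of all roots: 1.2021, 1.2021.
All moduli strictly greater than 1? Yes.
Verdict: Stationary.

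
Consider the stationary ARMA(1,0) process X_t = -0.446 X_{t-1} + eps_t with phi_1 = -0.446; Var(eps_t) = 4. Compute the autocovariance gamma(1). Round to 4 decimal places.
\gamma(1) = -2.2270

Multiply the model equation by X_{t-k} and take expectations. With theta_0 = psi_0 = 1 and psi_j the MA(infinity) weights, this gives
  gamma(k) - sum_i phi_i gamma(k-i) = c_k,
  c_k = sigma^2 * sum_{j=k..q} theta_j psi_{j-k}   (c_k = 0 for k > q),
using gamma(-m) = gamma(m).
Pure AR (q = 0): c_0 = sigma^2 = 4, c_k = 0 for k >= 1.
Equations for k = 0 and k = 1 (AR order 1):
  gamma(0) = phi_1 gamma(1) + c_0
  gamma(1) = phi_1 gamma(0) + c_1
Substituting the second into the first: gamma(0) (1 - phi_1^2) = c_0 + phi_1 c_1, so
  gamma(0) = c_0 / (1 - phi_1^2) = 4 / (1 - (-0.446)^2) = 4 / 0.801084 = 4.993234.
  gamma(1) = phi_1 gamma(0) = (-0.446)(4.993234) = -2.226982.
Therefore gamma(1) = -2.2270 (to 4 decimal places).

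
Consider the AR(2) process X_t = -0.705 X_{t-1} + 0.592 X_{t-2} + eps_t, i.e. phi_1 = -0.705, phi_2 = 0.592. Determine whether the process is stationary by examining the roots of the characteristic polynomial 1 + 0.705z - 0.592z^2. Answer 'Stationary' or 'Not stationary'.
\text{Not stationary}

The AR(p) characteristic polynomial is P(z) = 1 + 0.705z - 0.592z^2.
Stationarity requires all roots to lie outside the unit circle, i.e. |z| > 1 for every root.
Set 1 + (0.705) z + (-0.592) z^2 = 0, i.e. a z^2 + b z + c = 0 with a = -0.592, b = 0.705, c = 1.
Discriminant D = b^2 - 4ac = (0.705)^2 - 4*(-0.592)*1 = 0.497025 - (-2.368) = 2.865025.
D >= 0, so the roots are real: z = (-b +/- sqrt(D)) / (2a) = (-0.705 +/- 1.692638) / (-1.184).
  z_1 = (-0.705 + 1.692638) / (-1.184) = -0.8342,   |z_1| = 0.8342.
  z_2 = (-0.705 - 1.692638) / (-1.184) = 2.025,   |z_2| = 2.025.
Moduli of all roots: 0.8342, 2.0250.
All moduli strictly greater than 1? No.
Verdict: Not stationary.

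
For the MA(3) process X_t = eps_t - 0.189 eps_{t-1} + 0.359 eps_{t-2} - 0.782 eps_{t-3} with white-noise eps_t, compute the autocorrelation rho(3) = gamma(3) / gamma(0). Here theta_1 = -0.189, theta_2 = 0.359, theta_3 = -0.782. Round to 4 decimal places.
\rho(3) = -0.4403

For an MA(q) process with theta_0 = 1, the autocovariance is
  gamma(k) = sigma^2 * sum_{i=0..q-k} theta_i * theta_{i+k},
and rho(k) = gamma(k) / gamma(0). Sigma^2 cancels.
  numerator   = (1)*(-0.782) = -0.782.
  denominator = (1)^2 + (-0.189)^2 + (0.359)^2 + (-0.782)^2 = 1.776126.
  rho(3) = -0.782 / 1.776126 = -0.4403.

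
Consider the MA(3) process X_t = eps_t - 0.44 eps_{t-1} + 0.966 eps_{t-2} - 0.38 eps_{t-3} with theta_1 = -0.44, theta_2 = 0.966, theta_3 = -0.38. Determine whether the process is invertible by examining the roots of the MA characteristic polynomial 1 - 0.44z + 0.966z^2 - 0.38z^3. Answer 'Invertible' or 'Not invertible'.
\text{Invertible}

The MA(q) characteristic polynomial is P(z) = 1 - 0.44z + 0.966z^2 - 0.38z^3.
Invertibility requires all roots to lie outside the unit circle, i.e. |z| > 1 for every root.
Degree 3: look for a simple real root z0 first, then factor out (1 - z/z0) and solve the remaining quadratic.
Testing z0 = 2.5: P(2.5) = 1 + (-0.44)(2.5) + (0.966)(2.5)^2 + (-0.38)(2.5)^3
  = 1 + (-1.1) + (6.0375) + (-5.9375) = 0.  So z_0 = 2.5 is a root, |z_0| = 2.5.
Divide out the factor (1 - 0.4 z) = (1 - z/z0) (since 1/z0 = 0.4):
  P(z) = (1 - 0.4 z)(1 + (-0.04) z + (0.95) z^2)
  [check: z-coef -0.04 - (0.4) = -0.44; z^2-coef 0.95 - (0.4)(-0.04) = 0.966; z^3-coef -(0.4)(0.95) = -0.38.]
Remaining roots from the quadratic factor 1 + (-0.04) z + (0.95) z^2:
  Set 1 + (-0.04) z + (0.95) z^2 = 0, i.e. a z^2 + b z + c = 0 with a = 0.95, b = -0.04, c = 1.
  Discriminant D = b^2 - 4ac = (-0.04)^2 - 4*(0.95)*1 = 0.0016 - (3.8) = -3.7984.
  D < 0, so the roots are the complex-conjugate pair z = (-b +/- i sqrt(-D)) / (2a) = 0.0211 +/- 1.0258i.
  For a conjugate pair |z|^2 = z * conj(z) = (product of roots) = c/a = 1/(0.95) = 1.052632, so |z| = sqrt(1.052632) = 1.026 for both roots.
Moduli of all roots: 2.5000, 1.0260, 1.0260.
All moduli strictly greater than 1? Yes.
Verdict: Invertible.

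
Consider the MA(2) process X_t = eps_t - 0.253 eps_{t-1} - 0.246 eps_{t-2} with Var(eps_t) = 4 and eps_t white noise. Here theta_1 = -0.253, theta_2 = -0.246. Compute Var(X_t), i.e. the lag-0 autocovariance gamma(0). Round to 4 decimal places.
\gamma(0) = 4.4981

For an MA(q) process X_t = eps_t + sum_i theta_i eps_{t-i} with
Var(eps_t) = sigma^2, the variance is
  gamma(0) = sigma^2 * (1 + sum_i theta_i^2).
  sum_i theta_i^2 = (-0.253)^2 + (-0.246)^2 = 0.064009 + 0.060516 = 0.124525.
  gamma(0) = 4 * (1 + 0.124525) = 4 * 1.124525 = 4.4981.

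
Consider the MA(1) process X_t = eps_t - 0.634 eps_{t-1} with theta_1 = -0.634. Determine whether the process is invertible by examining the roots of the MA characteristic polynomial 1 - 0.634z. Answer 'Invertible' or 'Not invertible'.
\text{Invertible}

The MA(q) characteristic polynomial is P(z) = 1 - 0.634z.
Invertibility requires all roots to lie outside the unit circle, i.e. |z| > 1 for every root.
This is linear in z: 1 + (-0.634) z = 0  =>  z = -1/(-0.634) = 1.577287,  |z| = 1.577287.
Moduli of all roots: 1.5773.
All moduli strictly greater than 1? Yes.
Verdict: Invertible.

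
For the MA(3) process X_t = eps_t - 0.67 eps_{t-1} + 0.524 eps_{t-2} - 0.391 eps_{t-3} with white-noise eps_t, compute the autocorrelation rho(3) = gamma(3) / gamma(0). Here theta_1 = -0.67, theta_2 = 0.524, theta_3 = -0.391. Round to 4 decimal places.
\rho(3) = -0.2084

For an MA(q) process with theta_0 = 1, the autocovariance is
  gamma(k) = sigma^2 * sum_{i=0..q-k} theta_i * theta_{i+k},
and rho(k) = gamma(k) / gamma(0). Sigma^2 cancels.
  numerator   = (1)*(-0.391) = -0.391.
  denominator = (1)^2 + (-0.67)^2 + (0.524)^2 + (-0.391)^2 = 1.876357.
  rho(3) = -0.391 / 1.876357 = -0.2084.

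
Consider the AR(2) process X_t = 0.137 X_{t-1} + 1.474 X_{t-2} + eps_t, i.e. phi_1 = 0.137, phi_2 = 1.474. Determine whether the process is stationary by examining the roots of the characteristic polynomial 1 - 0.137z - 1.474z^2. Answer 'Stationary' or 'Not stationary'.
\text{Not stationary}

The AR(p) characteristic polynomial is P(z) = 1 - 0.137z - 1.474z^2.
Stationarity requires all roots to lie outside the unit circle, i.e. |z| > 1 for every root.
Set 1 + (-0.137) z + (-1.474) z^2 = 0, i.e. a z^2 + b z + c = 0 with a = -1.474, b = -0.137, c = 1.
Discriminant D = b^2 - 4ac = (-0.137)^2 - 4*(-1.474)*1 = 0.018769 - (-5.896) = 5.914769.
D >= 0, so the roots are real: z = (-b +/- sqrt(D)) / (2a) = (0.137 +/- 2.43203) / (-2.948).
  z_1 = (0.137 + 2.43203) / (-2.948) = -0.8714,   |z_1| = 0.8714.
  z_2 = (0.137 - 2.43203) / (-2.948) = 0.7785,   |z_2| = 0.7785.
Moduli of all roots: 0.8714, 0.7785.
All moduli strictly greater than 1? No.
Verdict: Not stationary.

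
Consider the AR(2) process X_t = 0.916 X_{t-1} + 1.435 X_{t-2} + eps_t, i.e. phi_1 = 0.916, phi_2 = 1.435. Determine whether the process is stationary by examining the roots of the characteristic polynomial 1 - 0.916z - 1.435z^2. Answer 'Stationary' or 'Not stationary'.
\text{Not stationary}

The AR(p) characteristic polynomial is P(z) = 1 - 0.916z - 1.435z^2.
Stationarity requires all roots to lie outside the unit circle, i.e. |z| > 1 for every root.
Set 1 + (-0.916) z + (-1.435) z^2 = 0, i.e. a z^2 + b z + c = 0 with a = -1.435, b = -0.916, c = 1.
Discriminant D = b^2 - 4ac = (-0.916)^2 - 4*(-1.435)*1 = 0.839056 - (-5.74) = 6.579056.
D >= 0, so the roots are real: z = (-b +/- sqrt(D)) / (2a) = (0.916 +/- 2.564967) / (-2.87).
  z_1 = (0.916 + 2.564967) / (-2.87) = -1.2129,   |z_1| = 1.2129.
  z_2 = (0.916 - 2.564967) / (-2.87) = 0.5746,   |z_2| = 0.5746.
Moduli of all roots: 1.2129, 0.5746.
All moduli strictly greater than 1? No.
Verdict: Not stationary.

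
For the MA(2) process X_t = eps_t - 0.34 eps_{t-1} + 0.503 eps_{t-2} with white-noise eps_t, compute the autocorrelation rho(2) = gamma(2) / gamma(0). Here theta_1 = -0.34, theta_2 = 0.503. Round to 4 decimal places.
\rho(2) = 0.3675

For an MA(q) process with theta_0 = 1, the autocovariance is
  gamma(k) = sigma^2 * sum_{i=0..q-k} theta_i * theta_{i+k},
and rho(k) = gamma(k) / gamma(0). Sigma^2 cancels.
  numerator   = (1)*(0.503) = 0.503.
  denominator = (1)^2 + (-0.34)^2 + (0.503)^2 = 1.368609.
  rho(2) = 0.503 / 1.368609 = 0.3675.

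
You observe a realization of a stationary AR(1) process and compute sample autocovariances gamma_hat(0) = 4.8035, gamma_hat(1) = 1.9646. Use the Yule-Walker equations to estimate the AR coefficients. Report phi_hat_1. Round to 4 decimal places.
\hat\phi_{1} = 0.4090

The Yule-Walker equations for an AR(p) process read, in matrix form,
  Gamma_p phi = r_p,   with   (Gamma_p)_{ij} = gamma(|i - j|),
                       (r_p)_i = gamma(i),   i,j = 1..p.
Substitute the sample gammas (Toeplitz matrix and right-hand side of size 1):
  Gamma_p = [[4.8035]]
  r_p     = [1.9646]
With p = 1 this is the single equation gamma(0) phi_1 = gamma(1):
  phi_hat_1 = gamma(1) / gamma(0) = 1.9646 / 4.8035 = 0.4090.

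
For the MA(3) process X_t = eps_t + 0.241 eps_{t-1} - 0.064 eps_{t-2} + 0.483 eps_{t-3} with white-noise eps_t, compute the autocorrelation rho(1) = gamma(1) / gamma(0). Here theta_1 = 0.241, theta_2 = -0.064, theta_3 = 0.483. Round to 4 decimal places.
\rho(1) = 0.1503

For an MA(q) process with theta_0 = 1, the autocovariance is
  gamma(k) = sigma^2 * sum_{i=0..q-k} theta_i * theta_{i+k},
and rho(k) = gamma(k) / gamma(0). Sigma^2 cancels.
  numerator   = (1)*(0.241) + (0.241)*(-0.064) + (-0.064)*(0.483) = 0.194664.
  denominator = (1)^2 + (0.241)^2 + (-0.064)^2 + (0.483)^2 = 1.295466.
  rho(1) = 0.194664 / 1.295466 = 0.1503.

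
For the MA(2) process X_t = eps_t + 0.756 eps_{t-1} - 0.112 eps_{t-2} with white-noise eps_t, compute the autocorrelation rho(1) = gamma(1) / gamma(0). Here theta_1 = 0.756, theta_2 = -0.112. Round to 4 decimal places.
\rho(1) = 0.4238

For an MA(q) process with theta_0 = 1, the autocovariance is
  gamma(k) = sigma^2 * sum_{i=0..q-k} theta_i * theta_{i+k},
and rho(k) = gamma(k) / gamma(0). Sigma^2 cancels.
  numerator   = (1)*(0.756) + (0.756)*(-0.112) = 0.671328.
  denominator = (1)^2 + (0.756)^2 + (-0.112)^2 = 1.58408.
  rho(1) = 0.671328 / 1.58408 = 0.4238.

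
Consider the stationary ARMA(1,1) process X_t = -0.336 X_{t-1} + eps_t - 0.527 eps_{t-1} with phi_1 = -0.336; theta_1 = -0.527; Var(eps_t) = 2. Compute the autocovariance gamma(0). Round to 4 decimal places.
\gamma(0) = 3.6791

Multiply the model equation by X_{t-k} and take expectations. With theta_0 = psi_0 = 1 and psi_j the MA(infinity) weights, this gives
  gamma(k) - sum_i phi_i gamma(k-i) = c_k,
  c_k = sigma^2 * sum_{j=k..q} theta_j psi_{j-k}   (c_k = 0 for k > q),
using gamma(-m) = gamma(m).
psi-weights needed (psi_j = theta_j + sum_i phi_i psi_{j-i}):
  psi_1 = theta_1 + phi_1 = -0.527 + (-0.336) = -0.863
Right-hand sides:
  c_0 = sigma^2 (1 + theta_1 psi_1) = 2 * (1 + (-0.527)(-0.863)) = 2 * 1.454801 = 2.909602
  c_1 = sigma^2 theta_1 = 2 * (-0.527) = -1.054
  c_2 = 0
Equations for k = 0 and k = 1 (AR order 1):
  gamma(0) = phi_1 gamma(1) + c_0
  gamma(1) = phi_1 gamma(0) + c_1
Substituting the second into the first: gamma(0) (1 - phi_1^2) = c_0 + phi_1 c_1, so
  gamma(0) = (c_0 + phi_1 c_1) / (1 - phi_1^2) = (2.909602 + (-0.336)(-1.054)) / (1 - (-0.336)^2) = 3.263746 / 0.887104 = 3.679102.
Therefore gamma(0) = 3.6791 (to 4 decimal places).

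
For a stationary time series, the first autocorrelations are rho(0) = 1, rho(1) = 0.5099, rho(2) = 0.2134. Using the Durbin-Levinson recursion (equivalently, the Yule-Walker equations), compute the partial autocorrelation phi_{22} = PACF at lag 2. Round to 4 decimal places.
\phi_{22} = -0.0630

The PACF at lag k is phi_{kk}, the last component of the solution
to the Yule-Walker system G_k phi = r_k where
  (G_k)_{ij} = rho(|i - j|), (r_k)_i = rho(i), i,j = 1..k.
Equivalently, Durbin-Levinson gives phi_{kk} iteratively:
  phi_{11} = rho(1)
  phi_{kk} = [rho(k) - sum_{j=1..k-1} phi_{k-1,j} rho(k-j)]
            / [1 - sum_{j=1..k-1} phi_{k-1,j} rho(j)],
  phi_{k,j} = phi_{k-1,j} - phi_{kk} phi_{k-1,k-j},  j = 1..k-1.
Step k = 1:
  phi_11 = rho(1) = 0.5099.
Step k = 2:
  phi_22 = [rho(2) - phi_11 rho(1)] / [1 - phi_11 rho(1)] = [0.2134 - (0.5099)(0.5099)] / [1 - (0.5099)(0.5099)]
         = -0.04659801 / 0.74000199 = -0.063.
Therefore phi_{22} = -0.0630.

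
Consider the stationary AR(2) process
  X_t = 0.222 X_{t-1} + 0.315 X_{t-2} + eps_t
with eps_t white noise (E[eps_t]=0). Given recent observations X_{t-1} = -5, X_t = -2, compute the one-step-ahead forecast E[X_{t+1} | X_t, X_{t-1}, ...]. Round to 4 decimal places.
E[X_{t+1} \mid \mathcal F_t] = -2.0190

For an AR(p) model X_t = c + sum_i phi_i X_{t-i} + eps_t, the
one-step-ahead conditional mean is
  E[X_{t+1} | X_t, ...] = c + sum_i phi_i X_{t+1-i}.
Substitute known values:
  E[X_{t+1} | ...] = (0.222) * (-2) + (0.315) * (-5)
                   = -2.0190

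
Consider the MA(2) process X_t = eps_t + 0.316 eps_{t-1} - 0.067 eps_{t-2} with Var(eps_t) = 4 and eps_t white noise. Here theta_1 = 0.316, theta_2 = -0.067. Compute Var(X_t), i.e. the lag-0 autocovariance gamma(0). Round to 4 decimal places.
\gamma(0) = 4.4174

For an MA(q) process X_t = eps_t + sum_i theta_i eps_{t-i} with
Var(eps_t) = sigma^2, the variance is
  gamma(0) = sigma^2 * (1 + sum_i theta_i^2).
  sum_i theta_i^2 = (0.316)^2 + (-0.067)^2 = 0.099856 + 0.004489 = 0.104345.
  gamma(0) = 4 * (1 + 0.104345) = 4 * 1.104345 = 4.41738, which rounds to 4.4174.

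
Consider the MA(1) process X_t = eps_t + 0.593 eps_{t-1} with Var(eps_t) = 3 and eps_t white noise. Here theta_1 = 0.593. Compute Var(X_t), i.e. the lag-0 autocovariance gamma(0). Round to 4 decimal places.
\gamma(0) = 4.0549

For an MA(q) process X_t = eps_t + sum_i theta_i eps_{t-i} with
Var(eps_t) = sigma^2, the variance is
  gamma(0) = sigma^2 * (1 + sum_i theta_i^2).
  sum_i theta_i^2 = (0.593)^2 = 0.351649.
  gamma(0) = 3 * (1 + 0.351649) = 3 * 1.351649 = 4.054947, which rounds to 4.0549.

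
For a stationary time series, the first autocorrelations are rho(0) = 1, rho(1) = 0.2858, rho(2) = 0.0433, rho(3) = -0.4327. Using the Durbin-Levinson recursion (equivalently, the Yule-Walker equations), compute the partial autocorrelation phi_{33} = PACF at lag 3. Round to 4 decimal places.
\phi_{33} = -0.4730

The PACF at lag k is phi_{kk}, the last component of the solution
to the Yule-Walker system G_k phi = r_k where
  (G_k)_{ij} = rho(|i - j|), (r_k)_i = rho(i), i,j = 1..k.
Equivalently, Durbin-Levinson gives phi_{kk} iteratively:
  phi_{11} = rho(1)
  phi_{kk} = [rho(k) - sum_{j=1..k-1} phi_{k-1,j} rho(k-j)]
            / [1 - sum_{j=1..k-1} phi_{k-1,j} rho(j)],
  phi_{k,j} = phi_{k-1,j} - phi_{kk} phi_{k-1,k-j},  j = 1..k-1.
Step k = 1:
  phi_11 = rho(1) = 0.2858.
Step k = 2:
  phi_22 = [rho(2) - phi_11 rho(1)] / [1 - phi_11 rho(1)] = [0.0433 - (0.2858)(0.2858)] / [1 - (0.2858)(0.2858)]
         = -0.03838164 / 0.91831836 = -0.041796.
  Update: phi_21 = phi_11 - phi_22 phi_11 = 0.2858 - (-0.041796)(0.2858) = 0.297745.
Step k = 3:
  phi_33 = [rho(3) - phi_21 rho(2) - phi_22 rho(1)] / [1 - phi_21 rho(1) - phi_22 rho(2)]
    numerator   = -0.4327 - (0.297745)(0.0433) - (-0.041796)(0.2858) = -0.43364719
    denominator = 1 - (0.297745)(0.2858) - (-0.041796)(0.0433) = 0.91671418
  phi_33 = -0.43364719 / 0.91671418 = -0.473.
Therefore phi_{33} = -0.4730.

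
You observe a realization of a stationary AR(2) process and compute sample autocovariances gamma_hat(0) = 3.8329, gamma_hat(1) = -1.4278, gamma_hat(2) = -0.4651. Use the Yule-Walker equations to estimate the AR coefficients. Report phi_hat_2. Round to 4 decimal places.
\hat\phi_{2} = -0.3020

The Yule-Walker equations for an AR(p) process read, in matrix form,
  Gamma_p phi = r_p,   with   (Gamma_p)_{ij} = gamma(|i - j|),
                       (r_p)_i = gamma(i),   i,j = 1..p.
Substitute the sample gammas (Toeplitz matrix and right-hand side of size 2):
  Gamma_p = [[3.8329, -1.4278], [-1.4278, 3.8329]]
  r_p     = [-1.4278, -0.4651]
Written out:
  3.8329 phi_1 - 1.4278 phi_2 = -1.4278
  -1.4278 phi_1 + 3.8329 phi_2 = -0.4651
Solve by Cramer's rule:
  det = gamma(0)^2 - gamma(1)^2 = (3.8329)^2 - (-1.4278)^2 = 14.69112241 - 2.03861284 = 12.65250957
  phi_hat_1 = [gamma(1) gamma(0) - gamma(1) gamma(2)] / det = [(-1.4278)(3.8329) - (-1.4278)(-0.4651)] / 12.65250957 = -6.1366844 / 12.65250957 = -0.485
  phi_hat_2 = [gamma(0) gamma(2) - gamma(1)^2] / det = [(3.8329)(-0.4651) - (-1.4278)^2] / 12.65250957 = -3.82129463 / 12.65250957 = -0.302
So phi_hat = [-0.4850, -0.3020].
Therefore phi_hat_2 = -0.3020.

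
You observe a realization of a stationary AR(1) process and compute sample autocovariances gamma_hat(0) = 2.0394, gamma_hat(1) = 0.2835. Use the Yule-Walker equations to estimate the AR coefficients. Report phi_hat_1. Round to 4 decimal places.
\hat\phi_{1} = 0.1390

The Yule-Walker equations for an AR(p) process read, in matrix form,
  Gamma_p phi = r_p,   with   (Gamma_p)_{ij} = gamma(|i - j|),
                       (r_p)_i = gamma(i),   i,j = 1..p.
Substitute the sample gammas (Toeplitz matrix and right-hand side of size 1):
  Gamma_p = [[2.0394]]
  r_p     = [0.2835]
With p = 1 this is the single equation gamma(0) phi_1 = gamma(1):
  phi_hat_1 = gamma(1) / gamma(0) = 0.2835 / 2.0394 = 0.1390.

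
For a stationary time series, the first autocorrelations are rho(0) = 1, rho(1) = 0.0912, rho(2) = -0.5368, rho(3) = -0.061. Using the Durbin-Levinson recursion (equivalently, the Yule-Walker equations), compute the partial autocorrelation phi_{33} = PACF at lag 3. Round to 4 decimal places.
\phi_{33} = 0.0939

The PACF at lag k is phi_{kk}, the last component of the solution
to the Yule-Walker system G_k phi = r_k where
  (G_k)_{ij} = rho(|i - j|), (r_k)_i = rho(i), i,j = 1..k.
Equivalently, Durbin-Levinson gives phi_{kk} iteratively:
  phi_{11} = rho(1)
  phi_{kk} = [rho(k) - sum_{j=1..k-1} phi_{k-1,j} rho(k-j)]
            / [1 - sum_{j=1..k-1} phi_{k-1,j} rho(j)],
  phi_{k,j} = phi_{k-1,j} - phi_{kk} phi_{k-1,k-j},  j = 1..k-1.
Step k = 1:
  phi_11 = rho(1) = 0.0912.
Step k = 2:
  phi_22 = [rho(2) - phi_11 rho(1)] / [1 - phi_11 rho(1)] = [-0.5368 - (0.0912)(0.0912)] / [1 - (0.0912)(0.0912)]
         = -0.54511744 / 0.99168256 = -0.549689.
  Update: phi_21 = phi_11 - phi_22 phi_11 = 0.0912 - (-0.549689)(0.0912) = 0.141332.
Step k = 3:
  phi_33 = [rho(3) - phi_21 rho(2) - phi_22 rho(1)] / [1 - phi_21 rho(1) - phi_22 rho(2)]
    numerator   = -0.061 - (0.141332)(-0.5368) - (-0.549689)(0.0912) = 0.06499852
    denominator = 1 - (0.141332)(0.0912) - (-0.549689)(-0.5368) = 0.69203725
  phi_33 = 0.06499852 / 0.69203725 = 0.0939.
Therefore phi_{33} = 0.0939.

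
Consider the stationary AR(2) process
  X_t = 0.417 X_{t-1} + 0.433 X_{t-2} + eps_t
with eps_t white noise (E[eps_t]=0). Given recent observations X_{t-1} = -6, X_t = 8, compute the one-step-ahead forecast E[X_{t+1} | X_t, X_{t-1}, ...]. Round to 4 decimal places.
E[X_{t+1} \mid \mathcal F_t] = 0.7380

For an AR(p) model X_t = c + sum_i phi_i X_{t-i} + eps_t, the
one-step-ahead conditional mean is
  E[X_{t+1} | X_t, ...] = c + sum_i phi_i X_{t+1-i}.
Substitute known values:
  E[X_{t+1} | ...] = (0.417) * (8) + (0.433) * (-6)
                   = 0.7380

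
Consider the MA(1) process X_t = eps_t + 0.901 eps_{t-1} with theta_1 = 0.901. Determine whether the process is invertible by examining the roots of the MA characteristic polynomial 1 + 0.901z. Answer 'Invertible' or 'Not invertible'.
\text{Invertible}

The MA(q) characteristic polynomial is P(z) = 1 + 0.901z.
Invertibility requires all roots to lie outside the unit circle, i.e. |z| > 1 for every root.
This is linear in z: 1 + (0.901) z = 0  =>  z = -1/(0.901) = -1.109878,  |z| = 1.109878.
Moduli of all roots: 1.1099.
All moduli strictly greater than 1? Yes.
Verdict: Invertible.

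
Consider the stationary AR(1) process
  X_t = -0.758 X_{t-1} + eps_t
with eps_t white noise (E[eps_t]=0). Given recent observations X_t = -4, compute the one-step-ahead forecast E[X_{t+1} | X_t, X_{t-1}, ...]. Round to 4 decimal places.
E[X_{t+1} \mid \mathcal F_t] = 3.0320

For an AR(p) model X_t = c + sum_i phi_i X_{t-i} + eps_t, the
one-step-ahead conditional mean is
  E[X_{t+1} | X_t, ...] = c + sum_i phi_i X_{t+1-i}.
Substitute known values:
  E[X_{t+1} | ...] = (-0.758) * (-4)
                   = 3.0320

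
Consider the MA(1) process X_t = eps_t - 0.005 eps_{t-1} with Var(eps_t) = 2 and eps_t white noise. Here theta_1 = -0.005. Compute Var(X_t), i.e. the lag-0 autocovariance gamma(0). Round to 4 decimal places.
\gamma(0) = 2.0001

For an MA(q) process X_t = eps_t + sum_i theta_i eps_{t-i} with
Var(eps_t) = sigma^2, the variance is
  gamma(0) = sigma^2 * (1 + sum_i theta_i^2).
  sum_i theta_i^2 = (-0.005)^2 = 0.000025.
  gamma(0) = 2 * (1 + 0.000025) = 2 * 1.000025 = 2.00005, which rounds to 2.0001.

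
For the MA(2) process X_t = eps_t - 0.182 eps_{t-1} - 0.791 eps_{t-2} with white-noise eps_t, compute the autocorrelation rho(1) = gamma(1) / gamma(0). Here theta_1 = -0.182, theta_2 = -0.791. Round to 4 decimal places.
\rho(1) = -0.0229

For an MA(q) process with theta_0 = 1, the autocovariance is
  gamma(k) = sigma^2 * sum_{i=0..q-k} theta_i * theta_{i+k},
and rho(k) = gamma(k) / gamma(0). Sigma^2 cancels.
  numerator   = (1)*(-0.182) + (-0.182)*(-0.791) = -0.038038.
  denominator = (1)^2 + (-0.182)^2 + (-0.791)^2 = 1.658805.
  rho(1) = -0.038038 / 1.658805 = -0.0229.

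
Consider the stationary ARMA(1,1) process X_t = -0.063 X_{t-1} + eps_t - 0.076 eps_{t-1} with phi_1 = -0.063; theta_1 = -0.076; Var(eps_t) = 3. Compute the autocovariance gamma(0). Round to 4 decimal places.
\gamma(0) = 3.0582

Multiply the model equation by X_{t-k} and take expectations. With theta_0 = psi_0 = 1 and psi_j the MA(infinity) weights, this gives
  gamma(k) - sum_i phi_i gamma(k-i) = c_k,
  c_k = sigma^2 * sum_{j=k..q} theta_j psi_{j-k}   (c_k = 0 for k > q),
using gamma(-m) = gamma(m).
psi-weights needed (psi_j = theta_j + sum_i phi_i psi_{j-i}):
  psi_1 = theta_1 + phi_1 = -0.076 + (-0.063) = -0.139
Right-hand sides:
  c_0 = sigma^2 (1 + theta_1 psi_1) = 3 * (1 + (-0.076)(-0.139)) = 3 * 1.010564 = 3.031692
  c_1 = sigma^2 theta_1 = 3 * (-0.076) = -0.228
  c_2 = 0
Equations for k = 0 and k = 1 (AR order 1):
  gamma(0) = phi_1 gamma(1) + c_0
  gamma(1) = phi_1 gamma(0) + c_1
Substituting the second into the first: gamma(0) (1 - phi_1^2) = c_0 + phi_1 c_1, so
  gamma(0) = (c_0 + phi_1 c_1) / (1 - phi_1^2) = (3.031692 + (-0.063)(-0.228)) / (1 - (-0.063)^2) = 3.046056 / 0.996031 = 3.058194.
Therefore gamma(0) = 3.0582 (to 4 decimal places).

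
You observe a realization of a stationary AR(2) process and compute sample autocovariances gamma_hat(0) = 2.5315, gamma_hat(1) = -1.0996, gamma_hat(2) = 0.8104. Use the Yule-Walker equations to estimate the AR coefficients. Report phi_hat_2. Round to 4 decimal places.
\hat\phi_{2} = 0.1620

The Yule-Walker equations for an AR(p) process read, in matrix form,
  Gamma_p phi = r_p,   with   (Gamma_p)_{ij} = gamma(|i - j|),
                       (r_p)_i = gamma(i),   i,j = 1..p.
Substitute the sample gammas (Toeplitz matrix and right-hand side of size 2):
  Gamma_p = [[2.5315, -1.0996], [-1.0996, 2.5315]]
  r_p     = [-1.0996, 0.8104]
Written out:
  2.5315 phi_1 - 1.0996 phi_2 = -1.0996
  -1.0996 phi_1 + 2.5315 phi_2 = 0.8104
Solve by Cramer's rule:
  det = gamma(0)^2 - gamma(1)^2 = (2.5315)^2 - (-1.0996)^2 = 6.40849225 - 1.20912016 = 5.19937209
  phi_hat_1 = [gamma(1) gamma(0) - gamma(1) gamma(2)] / det = [(-1.0996)(2.5315) - (-1.0996)(0.8104)] / 5.19937209 = -1.89252156 / 5.19937209 = -0.364
  phi_hat_2 = [gamma(0) gamma(2) - gamma(1)^2] / det = [(2.5315)(0.8104) - (-1.0996)^2] / 5.19937209 = 0.84240744 / 5.19937209 = 0.162
So phi_hat = [-0.3640, 0.1620].
Therefore phi_hat_2 = 0.1620.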